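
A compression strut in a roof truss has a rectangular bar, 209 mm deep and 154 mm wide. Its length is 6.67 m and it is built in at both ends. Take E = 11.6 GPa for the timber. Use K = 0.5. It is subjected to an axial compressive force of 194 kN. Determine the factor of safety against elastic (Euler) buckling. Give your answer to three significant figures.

Buckling occurs about the weak axis: I_min = h·b³/12 with b = 154 mm (the shorter side).
I_min = 209×154³/12 = 6.361×10^7 mm⁴
I = 6.361×10^7 mm⁴ = 6.361×10^-5 m⁴
Effective length L_e = K·L = 0.5 × 6.67 = 3.335 m
P_cr = π²EI / L_e² = π² × 11.6×10⁹ × 6.361×10^-5 / 3.335² = 6.548×10^5 N
Factor of safety n = P_cr / P = 654.78 / 194 = 3.38

n ≈ 3.38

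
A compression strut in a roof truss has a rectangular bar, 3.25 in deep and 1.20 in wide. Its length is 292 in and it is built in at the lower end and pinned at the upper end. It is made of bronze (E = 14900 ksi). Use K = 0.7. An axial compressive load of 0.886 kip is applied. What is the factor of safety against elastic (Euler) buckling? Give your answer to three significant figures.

n ≈ 1.86

Buckling occurs about the weak axis: I_min = h·b³/12 with b = 1.20 in (the shorter side).
I_min = 3.25×1.20³/12 = 0.4680 in⁴
Effective length L_e = K·L = 0.7 × 292 = 204.4 in
P_cr = π²EI / L_e² = π² × 14900×10³ × 0.4680 / 204.4² = 1.647×10^3 lb
Factor of safety n = P_cr / P = 1.6473 / 0.886 = 1.86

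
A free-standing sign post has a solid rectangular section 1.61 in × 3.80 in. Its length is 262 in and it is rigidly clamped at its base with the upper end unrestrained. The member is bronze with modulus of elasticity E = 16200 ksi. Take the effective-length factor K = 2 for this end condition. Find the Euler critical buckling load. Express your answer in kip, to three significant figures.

Buckling occurs about the weak axis: I_min = h·b³/12 with b = 1.61 in (the shorter side).
I_min = 3.80×1.61³/12 = 1.322 in⁴
Effective length L_e = K·L = 2 × 262 = 524.0 in
P_cr = π²EI / L_e² = π² × 16200×10³ × 1.322 / 524.0² = 769.5 lb

P_cr ≈ 0.770 kip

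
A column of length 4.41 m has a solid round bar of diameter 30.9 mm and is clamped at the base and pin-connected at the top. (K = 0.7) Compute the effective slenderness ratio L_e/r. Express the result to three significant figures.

For a solid circle r = d/4 = 30.9/4 = 7.725 mm
L_e = K·L = 0.7 × 4.41 m = 3.087 m = 3087.0 mm
λ = L_e / r_min = 3087.0 / 7.725 = 400

λ ≈ 400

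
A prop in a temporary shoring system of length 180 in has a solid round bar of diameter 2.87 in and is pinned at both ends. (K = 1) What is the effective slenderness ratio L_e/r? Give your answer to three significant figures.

I = πd⁴/64 = π×2.87⁴/64 = 3.330 in⁴
A = 6.469 in²;  r_min = √(I/A) = √(3.330/6.469) = 0.7175 in
L_e = K·L = 1 × 180 = 180.0 in
λ = L_e / r_min = 180.00 / 0.7175 = 251

λ ≈ 251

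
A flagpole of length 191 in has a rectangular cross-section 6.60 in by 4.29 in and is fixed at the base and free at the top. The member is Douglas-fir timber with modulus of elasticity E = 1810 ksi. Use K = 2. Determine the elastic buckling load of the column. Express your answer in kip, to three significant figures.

Buckling occurs about the weak axis: I_min = h·b³/12 with b = 4.29 in (the shorter side).
I_min = 6.60×4.29³/12 = 43.42 in⁴
Effective length L_e = K·L = 2 × 191 = 382.0 in
P_cr = π²EI / L_e² = π² × 1810×10³ × 43.42 / 382.0² = 5.316×10^3 lb

P_cr ≈ 5.32 kip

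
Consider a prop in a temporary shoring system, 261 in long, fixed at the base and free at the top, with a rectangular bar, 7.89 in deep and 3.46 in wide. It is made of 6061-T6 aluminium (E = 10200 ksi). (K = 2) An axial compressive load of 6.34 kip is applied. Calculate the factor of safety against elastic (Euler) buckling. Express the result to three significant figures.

Buckling occurs about the weak axis: I_min = h·b³/12 with b = 3.46 in (the shorter side).
I_min = 7.89×3.46³/12 = 27.23 in⁴
Effective length L_e = K·L = 2 × 261 = 522.0 in
P_cr = π²EI / L_e² = π² × 10200×10³ × 27.23 / 522.0² = 1.006×10^4 lb
Factor of safety n = P_cr / P = 10.062 / 6.34 = 1.59

n ≈ 1.59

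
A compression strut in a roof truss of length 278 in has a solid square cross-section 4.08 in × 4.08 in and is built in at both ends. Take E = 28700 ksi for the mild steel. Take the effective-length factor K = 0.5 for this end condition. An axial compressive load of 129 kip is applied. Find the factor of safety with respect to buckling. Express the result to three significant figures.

I = a⁴/12 = 4.08⁴/12 = 23.09 in⁴
Effective length L_e = K·L = 0.5 × 278 = 139.0 in
P_cr = π²EI / L_e² = π² × 28700×10³ × 23.09 / 139.0² = 3.385×10^5 lb
Factor of safety n = P_cr / P = 338.54 / 129 = 2.62

n ≈ 2.62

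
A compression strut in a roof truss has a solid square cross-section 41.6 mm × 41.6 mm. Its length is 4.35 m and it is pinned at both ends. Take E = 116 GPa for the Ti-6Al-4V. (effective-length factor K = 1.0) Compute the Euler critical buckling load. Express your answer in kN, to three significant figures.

P_cr ≈ 15.1 kN

I = a⁴/12 = 41.6⁴/12 = 2.496×10^5 mm⁴
I = 2.496×10^5 mm⁴ = 2.496×10^-7 m⁴
Effective length L_e = K·L = 1 × 4.35 = 4.350 m
P_cr = π²EI / L_e² = π² × 116×10⁹ × 2.496×10^-7 / 4.350² = 1.510×10^4 N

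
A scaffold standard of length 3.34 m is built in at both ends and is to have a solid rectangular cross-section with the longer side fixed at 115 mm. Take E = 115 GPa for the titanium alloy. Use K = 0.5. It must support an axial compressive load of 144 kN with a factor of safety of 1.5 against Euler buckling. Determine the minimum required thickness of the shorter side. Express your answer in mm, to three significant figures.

Required P_cr = n·P = 1.5 × 144 = 216.0 kN
L_e = K·L = 0.5 × 3.34 = 1.670 m
Required I = P_cr·L_e²/(π²E) = 2.160×10^5 × 1.670² / (π² × 1.15×10^11) = 5.307×10^-7 m⁴
I_req = 5.307×10^5 mm⁴
Rectangle, weak axis: I_min = h·b³/12 with h = 115 mm fixed  ⇒  b = (12I/h)^(1/3) = 38.1 mm

b ≈ 38.1 mm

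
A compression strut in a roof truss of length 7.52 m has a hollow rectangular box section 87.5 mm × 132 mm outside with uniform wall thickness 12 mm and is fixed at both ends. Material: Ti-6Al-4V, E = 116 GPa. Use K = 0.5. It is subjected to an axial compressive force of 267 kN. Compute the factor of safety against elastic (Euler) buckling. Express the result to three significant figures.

n ≈ 1.54

Inner dimensions: h_i = 132 − 2×12 = 108.0 mm, b_i = 87.5 − 2×12 = 63.50 mm
Weak-axis I_min = (h_o·b_o³ − h_i·b_i³)/12 with b_o = 87.5, b_i = 63.50 mm (shorter outer/inner sides).
I_min = (132×87.5³ − 108.0×63.50³)/12 = 5.065×10^6 mm⁴
I = 5.065×10^6 mm⁴ = 5.065×10^-6 m⁴
Effective length L_e = K·L = 0.5 × 7.52 = 3.760 m
P_cr = π²EI / L_e² = π² × 116×10⁹ × 5.065×10^-6 / 3.760² = 4.101×10^5 N
Factor of safety n = P_cr / P = 410.14 / 267 = 1.54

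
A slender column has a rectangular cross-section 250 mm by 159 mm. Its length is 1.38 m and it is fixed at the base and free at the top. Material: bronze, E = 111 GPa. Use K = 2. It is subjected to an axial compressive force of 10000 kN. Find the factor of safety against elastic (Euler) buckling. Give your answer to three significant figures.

n ≈ 1.20

Buckling occurs about the weak axis: I_min = h·b³/12 with b = 159 mm (the shorter side).
I_min = 250×159³/12 = 8.374×10^7 mm⁴
I = 8.374×10^7 mm⁴ = 8.374×10^-5 m⁴
Effective length L_e = K·L = 2 × 1.38 = 2.760 m
P_cr = π²EI / L_e² = π² × 111×10⁹ × 8.374×10^-5 / 2.760² = 1.204×10^7 N
Factor of safety n = P_cr / P = 12044 / 10000 = 1.20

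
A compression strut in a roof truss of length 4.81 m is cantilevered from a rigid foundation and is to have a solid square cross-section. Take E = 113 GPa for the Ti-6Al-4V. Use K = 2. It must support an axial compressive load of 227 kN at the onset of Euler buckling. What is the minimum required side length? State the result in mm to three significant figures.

L_e = K·L = 2 × 4.81 = 9.620 m
Required I = P_cr·L_e²/(π²E) = 2.270×10^5 × 9.620² / (π² × 1.13×10^11) = 1.884×10^-5 m⁴
I_req = 1.884×10^7 mm⁴
Solid square: I = a⁴/12  ⇒  a = (12I)^(1/4) = (12×1.884×10^7)^(1/4) = 123 mm

a ≈ 123 mm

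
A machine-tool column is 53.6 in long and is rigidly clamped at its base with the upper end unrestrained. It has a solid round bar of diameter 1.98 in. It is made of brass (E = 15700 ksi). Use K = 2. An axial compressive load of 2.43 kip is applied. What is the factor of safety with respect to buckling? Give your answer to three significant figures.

n ≈ 4.19

I = πd⁴/64 = π×1.98⁴/64 = 0.7545 in⁴
Effective length L_e = K·L = 2 × 53.6 = 107.2 in
P_cr = π²EI / L_e² = π² × 15700×10³ × 0.7545 / 107.2² = 1.017×10^4 lb
Factor of safety n = P_cr / P = 10.173 / 2.43 = 4.19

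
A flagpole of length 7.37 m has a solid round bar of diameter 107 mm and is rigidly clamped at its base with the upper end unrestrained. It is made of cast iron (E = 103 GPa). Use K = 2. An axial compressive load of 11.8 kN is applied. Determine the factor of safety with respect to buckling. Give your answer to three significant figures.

n ≈ 2.55

I = πd⁴/64 = π×107⁴/64 = 6.434×10^6 mm⁴
I = 6.434×10^6 mm⁴ = 6.434×10^-6 m⁴
Effective length L_e = K·L = 2 × 7.37 = 14.74 m
P_cr = π²EI / L_e² = π² × 103×10⁹ × 6.434×10^-6 / 14.74² = 3.011×10^4 N
Factor of safety n = P_cr / P = 30.106 / 11.8 = 2.55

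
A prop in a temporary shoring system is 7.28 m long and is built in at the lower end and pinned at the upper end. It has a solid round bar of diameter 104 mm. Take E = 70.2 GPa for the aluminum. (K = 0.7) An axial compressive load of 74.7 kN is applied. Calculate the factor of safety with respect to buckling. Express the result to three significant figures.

n ≈ 2.05

I = πd⁴/64 = π×104⁴/64 = 5.743×10^6 mm⁴
I = 5.743×10^6 mm⁴ = 5.743×10^-6 m⁴
Effective length L_e = K·L = 0.7 × 7.28 = 5.096 m
P_cr = π²EI / L_e² = π² × 70.2×10⁹ × 5.743×10^-6 / 5.096² = 1.532×10^5 N
Factor of safety n = P_cr / P = 153.21 / 74.7 = 2.05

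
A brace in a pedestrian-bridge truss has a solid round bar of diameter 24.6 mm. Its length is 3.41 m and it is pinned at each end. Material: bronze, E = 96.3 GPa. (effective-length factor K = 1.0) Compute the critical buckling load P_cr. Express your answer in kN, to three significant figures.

I = πd⁴/64 = π×24.6⁴/64 = 1.798×10^4 mm⁴
I = 1.798×10^4 mm⁴ = 1.798×10^-8 m⁴
Effective length L_e = K·L = 1 × 3.41 = 3.410 m
P_cr = π²EI / L_e² = π² × 96.3×10⁹ × 1.798×10^-8 / 3.410² = 1.469×10^3 N

P_cr ≈ 1.47 kN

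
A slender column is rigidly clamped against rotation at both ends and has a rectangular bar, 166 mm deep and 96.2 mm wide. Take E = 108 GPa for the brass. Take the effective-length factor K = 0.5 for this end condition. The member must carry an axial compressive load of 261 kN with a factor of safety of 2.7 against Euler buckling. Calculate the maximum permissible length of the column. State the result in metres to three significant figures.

L_max ≈ 8.63 m

Buckling occurs about the weak axis: I_min = h·b³/12 with b = 96.2 mm (the shorter side).
I_min = 166×96.2³/12 = 1.232×10^7 mm⁴
I = 1.232×10^-5 m⁴
Required critical load P_cr = n·P = 2.7 × 261 = 704.7 kN = 7.047×10^5 N
From P_cr = π²EI/(K·L)²:  L = (1/K)·√(π²EI/P_cr) = (1/0.5)·√(π²×1.08×10^11×1.232×10^-5/7.047×10^5)
L = 8.63 m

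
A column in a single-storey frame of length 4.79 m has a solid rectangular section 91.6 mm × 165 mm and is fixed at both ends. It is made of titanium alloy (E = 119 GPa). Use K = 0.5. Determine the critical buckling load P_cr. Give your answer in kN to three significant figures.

Buckling occurs about the weak axis: I_min = h·b³/12 with b = 91.6 mm (the shorter side).
I_min = 165×91.6³/12 = 1.057×10^7 mm⁴
I = 1.057×10^7 mm⁴ = 1.057×10^-5 m⁴
Effective length L_e = K·L = 0.5 × 4.79 = 2.395 m
P_cr = π²EI / L_e² = π² × 119×10⁹ × 1.057×10^-5 / 2.395² = 2.164×10^6 N

P_cr ≈ 2160 kN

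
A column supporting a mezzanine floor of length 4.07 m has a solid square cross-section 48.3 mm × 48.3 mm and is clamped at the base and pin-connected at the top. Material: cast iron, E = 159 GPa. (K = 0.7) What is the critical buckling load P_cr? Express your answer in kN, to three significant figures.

P_cr ≈ 87.7 kN

I = a⁴/12 = 48.3⁴/12 = 4.535×10^5 mm⁴
I = 4.535×10^5 mm⁴ = 4.535×10^-7 m⁴
Effective length L_e = K·L = 0.7 × 4.07 = 2.849 m
P_cr = π²EI / L_e² = π² × 159×10⁹ × 4.535×10^-7 / 2.849² = 8.768×10^4 N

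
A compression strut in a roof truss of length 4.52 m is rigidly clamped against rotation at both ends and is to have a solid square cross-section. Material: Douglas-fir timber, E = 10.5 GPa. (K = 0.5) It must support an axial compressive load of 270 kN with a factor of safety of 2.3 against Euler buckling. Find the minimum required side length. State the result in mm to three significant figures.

Required P_cr = n·P = 2.3 × 270 = 621.0 kN
L_e = K·L = 0.5 × 4.52 = 2.260 m
Required I = P_cr·L_e²/(π²E) = 6.210×10^5 × 2.260² / (π² × 1.05×10^10) = 3.061×10^-5 m⁴
I_req = 3.061×10^7 mm⁴
Solid square: I = a⁴/12  ⇒  a = (12I)^(1/4) = (12×3.061×10^7)^(1/4) = 138 mm

a ≈ 138 mm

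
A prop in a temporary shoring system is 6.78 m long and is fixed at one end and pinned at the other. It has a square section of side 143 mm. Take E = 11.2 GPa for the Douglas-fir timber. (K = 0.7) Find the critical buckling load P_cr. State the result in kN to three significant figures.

I = a⁴/12 = 143⁴/12 = 3.485×10^7 mm⁴
I = 3.485×10^7 mm⁴ = 3.485×10^-5 m⁴
Effective length L_e = K·L = 0.7 × 6.78 = 4.746 m
P_cr = π²EI / L_e² = π² × 11.2×10⁹ × 3.485×10^-5 / 4.746² = 1.710×10^5 N

P_cr ≈ 171 kN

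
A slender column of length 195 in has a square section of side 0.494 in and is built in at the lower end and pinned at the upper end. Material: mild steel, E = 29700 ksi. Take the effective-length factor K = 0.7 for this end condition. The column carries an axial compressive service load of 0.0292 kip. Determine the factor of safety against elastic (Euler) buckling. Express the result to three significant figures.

I = a⁴/12 = 0.494⁴/12 = 4.963×10^-3 in⁴
Effective length L_e = K·L = 0.7 × 195 = 136.5 in
P_cr = π²EI / L_e² = π² × 29700×10³ × 4.963×10^-3 / 136.5² = 78.08 lb
Factor of safety n = P_cr / P = 0.078076 / 0.0292 = 2.67

n ≈ 2.67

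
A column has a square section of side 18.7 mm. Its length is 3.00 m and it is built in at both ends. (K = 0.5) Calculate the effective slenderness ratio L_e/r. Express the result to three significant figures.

λ ≈ 278

For a square r = a/√12 = 18.7/√12 = 5.398 mm
L_e = K·L = 0.5 × 3.00 m = 1.500 m = 1500.0 mm
λ = L_e / r_min = 1500.0 / 5.398 = 278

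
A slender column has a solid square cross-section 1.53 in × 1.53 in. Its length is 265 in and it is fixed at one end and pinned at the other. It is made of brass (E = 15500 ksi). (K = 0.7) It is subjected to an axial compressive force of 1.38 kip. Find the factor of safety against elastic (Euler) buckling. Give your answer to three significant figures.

I = a⁴/12 = 1.53⁴/12 = 0.4567 in⁴
Effective length L_e = K·L = 0.7 × 265 = 185.5 in
P_cr = π²EI / L_e² = π² × 15500×10³ × 0.4567 / 185.5² = 2.030×10^3 lb
Factor of safety n = P_cr / P = 2.0301 / 1.38 = 1.47

n ≈ 1.47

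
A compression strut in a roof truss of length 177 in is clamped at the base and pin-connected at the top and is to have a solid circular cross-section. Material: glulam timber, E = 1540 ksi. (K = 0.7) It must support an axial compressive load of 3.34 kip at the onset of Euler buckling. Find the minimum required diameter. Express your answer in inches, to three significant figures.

d ≈ 2.88 in

L_e = K·L = 0.7 × 177 = 123.9 in
Required I = P_cr·L_e²/(π²E) = 3.340×10^3 × 123.9² / (π² × 1.54×10^6) = 3.373 in⁴
Solid circle: I = πd⁴/64  ⇒  d = (64I/π)^(1/4) = (64×3.373/π)^(1/4) = 2.88 in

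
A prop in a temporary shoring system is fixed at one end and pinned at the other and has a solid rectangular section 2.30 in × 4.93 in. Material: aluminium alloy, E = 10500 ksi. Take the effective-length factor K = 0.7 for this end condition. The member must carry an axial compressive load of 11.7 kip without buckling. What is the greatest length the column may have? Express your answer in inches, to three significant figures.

Buckling occurs about the weak axis: I_min = h·b³/12 with b = 2.30 in (the shorter side).
I_min = 4.93×2.30³/12 = 4.999 in⁴
At the buckling limit P_cr = P = 1.170×10^4 lb
From P_cr = π²EI/(K·L)²:  L = (1/K)·√(π²EI/P_cr) = (1/0.7)·√(π²×1.05×10^7×4.999/1.170×10^4)
L = 301 in

L_max ≈ 301 in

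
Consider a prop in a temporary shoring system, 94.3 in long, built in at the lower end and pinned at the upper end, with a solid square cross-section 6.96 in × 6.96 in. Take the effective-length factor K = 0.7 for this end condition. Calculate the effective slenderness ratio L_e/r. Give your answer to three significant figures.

I = a⁴/12 = 6.96⁴/12 = 195.5 in⁴
A = 48.44 in²;  r_min = √(I/A) = √(195.5/48.44) = 2.009 in
L_e = K·L = 0.7 × 94.3 = 66.01 in
λ = L_e / r_min = 66.010 / 2.009 = 32.9

λ ≈ 32.9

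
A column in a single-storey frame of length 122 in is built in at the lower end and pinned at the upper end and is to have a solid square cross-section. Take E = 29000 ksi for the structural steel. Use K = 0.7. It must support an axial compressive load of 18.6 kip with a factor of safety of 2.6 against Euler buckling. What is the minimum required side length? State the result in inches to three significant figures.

a ≈ 1.96 in

Required P_cr = n·P = 2.6 × 18.6 = 48.36 kip
L_e = K·L = 0.7 × 122 = 85.40 in
Required I = P_cr·L_e²/(π²E) = 4.836×10^4 × 85.40² / (π² × 2.90×10^7) = 1.232 in⁴
Solid square: I = a⁴/12  ⇒  a = (12I)^(1/4) = (12×1.232)^(1/4) = 1.96 in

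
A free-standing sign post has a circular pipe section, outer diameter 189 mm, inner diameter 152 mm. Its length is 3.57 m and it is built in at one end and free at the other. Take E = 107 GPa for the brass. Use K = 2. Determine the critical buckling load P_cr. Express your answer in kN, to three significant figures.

d_o = 189 mm, d_i = 152 mm
I = π(d_o⁴ − d_i⁴)/64 = π(189⁴ − 152.0⁴)/64 = 3.643×10^7 mm⁴
I = 3.643×10^7 mm⁴ = 3.643×10^-5 m⁴
Effective length L_e = K·L = 2 × 3.57 = 7.140 m
P_cr = π²EI / L_e² = π² × 107×10⁹ × 3.643×10^-5 / 7.140² = 7.547×10^5 N

P_cr ≈ 755 kN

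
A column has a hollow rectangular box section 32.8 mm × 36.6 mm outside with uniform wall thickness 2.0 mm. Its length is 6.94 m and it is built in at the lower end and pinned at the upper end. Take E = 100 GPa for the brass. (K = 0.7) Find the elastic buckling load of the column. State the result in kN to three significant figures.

Inner dimensions: h_i = 36.6 − 2×2.0 = 32.60 mm, b_i = 32.8 − 2×2.0 = 28.80 mm
Weak-axis I_min = (h_o·b_o³ − h_i·b_i³)/12 with b_o = 32.8, b_i = 28.80 mm (shorter outer/inner sides).
I_min = (36.6×32.8³ − 32.60×28.80³)/12 = 4.273×10^4 mm⁴
I = 4.273×10^4 mm⁴ = 4.273×10^-8 m⁴
Effective length L_e = K·L = 0.7 × 6.94 = 4.858 m
P_cr = π²EI / L_e² = π² × 100×10⁹ × 4.273×10^-8 / 4.858² = 1.787×10^3 N

P_cr ≈ 1.79 kN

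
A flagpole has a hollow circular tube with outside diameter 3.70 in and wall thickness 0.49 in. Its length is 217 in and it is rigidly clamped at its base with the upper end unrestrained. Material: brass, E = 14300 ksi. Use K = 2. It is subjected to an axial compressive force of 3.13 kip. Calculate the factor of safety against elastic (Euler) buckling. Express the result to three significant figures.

n ≈ 1.56

Inner diameter d_i = 3.70 − 2×0.49 = 2.720 in
I = π(d_o⁴ − d_i⁴)/64 = π(3.70⁴ − 2.720⁴)/64 = 6.513 in⁴
Effective length L_e = K·L = 2 × 217 = 434.0 in
P_cr = π²EI / L_e² = π² × 14300×10³ × 6.513 / 434.0² = 4.880×10^3 lb
Factor of safety n = P_cr / P = 4.8801 / 3.13 = 1.56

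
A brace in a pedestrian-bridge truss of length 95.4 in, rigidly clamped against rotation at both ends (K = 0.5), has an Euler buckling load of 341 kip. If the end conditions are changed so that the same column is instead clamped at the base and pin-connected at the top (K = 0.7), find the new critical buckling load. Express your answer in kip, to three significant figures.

P_cr ∝ 1/K², so P_cr,new = P_cr,old × (K_old/K_new)² = 341 × (0.5/0.7)²
= 341 × 0.5102 = 174 kip

P_cr ≈ 174 kip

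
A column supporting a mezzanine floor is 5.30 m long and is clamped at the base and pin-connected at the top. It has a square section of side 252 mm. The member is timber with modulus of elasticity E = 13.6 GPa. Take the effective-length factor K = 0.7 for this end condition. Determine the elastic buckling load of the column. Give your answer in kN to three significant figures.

P_cr ≈ 3280 kN

I = a⁴/12 = 252⁴/12 = 3.361×10^8 mm⁴
I = 3.361×10^8 mm⁴ = 3.361×10^-4 m⁴
Effective length L_e = K·L = 0.7 × 5.30 = 3.710 m
P_cr = π²EI / L_e² = π² × 13.6×10⁹ × 3.361×10^-4 / 3.710² = 3.277×10^6 N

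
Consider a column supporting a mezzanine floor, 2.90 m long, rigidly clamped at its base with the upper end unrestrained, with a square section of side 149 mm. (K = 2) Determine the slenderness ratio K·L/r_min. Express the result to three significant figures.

I = a⁴/12 = 149⁴/12 = 4.107×10^7 mm⁴
A = 2.220×10^4 mm²;  r_min = √(I/A) = √(4.107×10^7/2.220×10^4) = 43.01 mm
L_e = K·L = 2 × 2.90 m = 5.800 m = 5800.0 mm
λ = L_e / r_min = 5800.0 / 43.01 = 135

λ ≈ 135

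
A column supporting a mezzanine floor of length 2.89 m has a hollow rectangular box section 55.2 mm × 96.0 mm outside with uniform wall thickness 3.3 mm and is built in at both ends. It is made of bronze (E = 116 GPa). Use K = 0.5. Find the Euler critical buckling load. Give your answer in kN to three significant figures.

Inner dimensions: h_i = 96.0 − 2×3.3 = 89.40 mm, b_i = 55.2 − 2×3.3 = 48.60 mm
Weak-axis I_min = (h_o·b_o³ − h_i·b_i³)/12 with b_o = 55.2, b_i = 48.60 mm (shorter outer/inner sides).
I_min = (96.0×55.2³ − 89.40×48.60³)/12 = 4.904×10^5 mm⁴
I = 4.904×10^5 mm⁴ = 4.904×10^-7 m⁴
Effective length L_e = K·L = 0.5 × 2.89 = 1.445 m
P_cr = π²EI / L_e² = π² × 116×10⁹ × 4.904×10^-7 / 1.445² = 2.689×10^5 N

P_cr ≈ 269 kN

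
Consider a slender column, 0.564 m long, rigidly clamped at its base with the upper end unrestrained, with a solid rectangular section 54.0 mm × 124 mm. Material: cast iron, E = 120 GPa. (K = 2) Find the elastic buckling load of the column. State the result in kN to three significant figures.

Buckling occurs about the weak axis: I_min = h·b³/12 with b = 54.0 mm (the shorter side).
I_min = 124×54.0³/12 = 1.627×10^6 mm⁴
I = 1.627×10^6 mm⁴ = 1.627×10^-6 m⁴
Effective length L_e = K·L = 2 × 0.564 = 1.128 m
P_cr = π²EI / L_e² = π² × 120×10⁹ × 1.627×10^-6 / 1.128² = 1.515×10^6 N

P_cr ≈ 1510 kN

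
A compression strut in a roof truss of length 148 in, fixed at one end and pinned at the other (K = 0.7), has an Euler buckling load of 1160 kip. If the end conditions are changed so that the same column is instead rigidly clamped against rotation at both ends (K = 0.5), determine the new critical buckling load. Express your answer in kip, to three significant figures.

P_cr ≈ 2270 kip

P_cr ∝ 1/K², so P_cr,new = P_cr,old × (K_old/K_new)² = 1160 × (0.7/0.5)²
= 1160 × 1.960 = 2270 kip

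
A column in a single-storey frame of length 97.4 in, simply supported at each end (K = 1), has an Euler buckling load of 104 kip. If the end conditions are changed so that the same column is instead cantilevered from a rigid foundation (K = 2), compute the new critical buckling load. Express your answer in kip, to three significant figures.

P_cr ∝ 1/K², so P_cr,new = P_cr,old × (K_old/K_new)² = 104 × (1/2)²
= 104 × 0.2500 = 26.0 kip

P_cr ≈ 26.0 kip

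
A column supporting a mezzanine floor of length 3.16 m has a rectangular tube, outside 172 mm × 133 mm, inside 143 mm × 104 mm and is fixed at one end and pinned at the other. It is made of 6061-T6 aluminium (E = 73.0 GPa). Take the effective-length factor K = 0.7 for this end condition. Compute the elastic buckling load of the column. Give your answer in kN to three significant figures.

P_cr ≈ 2990 kN

Weak-axis I_min = (h_o·b_o³ − h_i·b_i³)/12 with b_o = 133, b_i = 104.0 mm (shorter outer/inner sides).
I_min = (172×133³ − 143.0×104.0³)/12 = 2.032×10^7 mm⁴
I = 2.032×10^7 mm⁴ = 2.032×10^-5 m⁴
Effective length L_e = K·L = 0.7 × 3.16 = 2.212 m
P_cr = π²EI / L_e² = π² × 73.0×10⁹ × 2.032×10^-5 / 2.212² = 2.992×10^6 N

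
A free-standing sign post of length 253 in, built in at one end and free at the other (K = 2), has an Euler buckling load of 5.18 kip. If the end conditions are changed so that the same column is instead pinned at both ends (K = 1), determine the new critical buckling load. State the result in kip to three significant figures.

P_cr ≈ 20.7 kip

P_cr ∝ 1/K², so P_cr,new = P_cr,old × (K_old/K_new)² = 5.18 × (2/1)²
= 5.18 × 4.000 = 20.7 kip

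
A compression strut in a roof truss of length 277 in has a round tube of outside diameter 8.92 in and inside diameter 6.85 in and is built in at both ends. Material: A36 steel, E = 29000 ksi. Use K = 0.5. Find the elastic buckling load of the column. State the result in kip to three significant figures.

d_o = 8.92 in, d_i = 6.85 in
I = π(d_o⁴ − d_i⁴)/64 = π(8.92⁴ − 6.850⁴)/64 = 202.7 in⁴
Effective length L_e = K·L = 0.5 × 277 = 138.5 in
P_cr = π²EI / L_e² = π² × 29000×10³ × 202.7 / 138.5² = 3.024×10^6 lb

P_cr ≈ 3020 kip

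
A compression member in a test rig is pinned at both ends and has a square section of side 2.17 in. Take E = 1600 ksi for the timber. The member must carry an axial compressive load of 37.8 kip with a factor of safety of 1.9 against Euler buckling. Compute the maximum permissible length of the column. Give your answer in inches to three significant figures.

L_max ≈ 20.2 in

I = a⁴/12 = 2.17⁴/12 = 1.848 in⁴
Required critical load P_cr = n·P = 1.9 × 37.8 = 71.82 kip = 7.182×10^4 lb
From P_cr = π²EI/(K·L)²:  L = (1/K)·√(π²EI/P_cr) = (1/1)·√(π²×1.60×10^6×1.848/7.182×10^4)
L = 20.2 in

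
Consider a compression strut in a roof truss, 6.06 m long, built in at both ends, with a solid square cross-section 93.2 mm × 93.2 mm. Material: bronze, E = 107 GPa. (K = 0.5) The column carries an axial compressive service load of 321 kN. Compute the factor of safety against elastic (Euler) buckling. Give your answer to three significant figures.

I = a⁴/12 = 93.2⁴/12 = 6.288×10^6 mm⁴
I = 6.288×10^6 mm⁴ = 6.288×10^-6 m⁴
Effective length L_e = K·L = 0.5 × 6.06 = 3.030 m
P_cr = π²EI / L_e² = π² × 107×10⁹ × 6.288×10^-6 / 3.030² = 7.232×10^5 N
Factor of safety n = P_cr / P = 723.24 / 321 = 2.25

n ≈ 2.25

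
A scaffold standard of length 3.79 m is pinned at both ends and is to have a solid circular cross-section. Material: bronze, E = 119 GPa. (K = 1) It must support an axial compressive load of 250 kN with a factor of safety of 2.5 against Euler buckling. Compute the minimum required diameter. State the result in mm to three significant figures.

d ≈ 112 mm

Required P_cr = n·P = 2.5 × 250 = 625.0 kN
L_e = K·L = 1 × 3.79 = 3.790 m
Required I = P_cr·L_e²/(π²E) = 6.250×10^5 × 3.790² / (π² × 1.19×10^11) = 7.644×10^-6 m⁴
I_req = 7.644×10^6 mm⁴
Solid circle: I = πd⁴/64  ⇒  d = (64I/π)^(1/4) = (64×7.644×10^6/π)^(1/4) = 112 mm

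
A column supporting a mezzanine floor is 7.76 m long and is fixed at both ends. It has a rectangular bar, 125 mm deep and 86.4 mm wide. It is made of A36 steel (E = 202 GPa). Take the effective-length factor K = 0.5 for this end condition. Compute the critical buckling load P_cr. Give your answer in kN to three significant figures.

Buckling occurs about the weak axis: I_min = h·b³/12 with b = 86.4 mm (the shorter side).
I_min = 125×86.4³/12 = 6.718×10^6 mm⁴
I = 6.718×10^6 mm⁴ = 6.718×10^-6 m⁴
Effective length L_e = K·L = 0.5 × 7.76 = 3.880 m
P_cr = π²EI / L_e² = π² × 202×10⁹ × 6.718×10^-6 / 3.880² = 8.897×10^5 N

P_cr ≈ 890 kN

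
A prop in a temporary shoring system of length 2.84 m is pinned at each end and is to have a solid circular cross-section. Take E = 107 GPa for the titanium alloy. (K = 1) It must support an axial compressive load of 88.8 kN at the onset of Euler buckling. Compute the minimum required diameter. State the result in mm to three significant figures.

d ≈ 61.0 mm

L_e = K·L = 1 × 2.84 = 2.840 m
Required I = P_cr·L_e²/(π²E) = 8.880×10^4 × 2.840² / (π² × 1.07×10^11) = 6.782×10^-7 m⁴
I_req = 6.782×10^5 mm⁴
Solid circle: I = πd⁴/64  ⇒  d = (64I/π)^(1/4) = (64×6.782×10^5/π)^(1/4) = 61.0 mm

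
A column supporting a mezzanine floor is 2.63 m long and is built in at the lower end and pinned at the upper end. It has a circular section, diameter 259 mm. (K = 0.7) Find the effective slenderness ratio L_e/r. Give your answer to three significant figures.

For a solid circle r = d/4 = 259/4 = 64.75 mm
L_e = K·L = 0.7 × 2.63 m = 1.841 m = 1841.0 mm
λ = L_e / r_min = 1841.0 / 64.75 = 28.4

λ ≈ 28.4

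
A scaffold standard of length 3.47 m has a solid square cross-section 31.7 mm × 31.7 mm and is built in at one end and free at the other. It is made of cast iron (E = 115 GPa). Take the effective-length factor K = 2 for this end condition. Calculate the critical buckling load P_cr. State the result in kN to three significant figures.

I = a⁴/12 = 31.7⁴/12 = 8.415×10^4 mm⁴
I = 8.415×10^4 mm⁴ = 8.415×10^-8 m⁴
Effective length L_e = K·L = 2 × 3.47 = 6.940 m
P_cr = π²EI / L_e² = π² × 115×10⁹ × 8.415×10^-8 / 6.940² = 1.983×10^3 N

P_cr ≈ 1.98 kN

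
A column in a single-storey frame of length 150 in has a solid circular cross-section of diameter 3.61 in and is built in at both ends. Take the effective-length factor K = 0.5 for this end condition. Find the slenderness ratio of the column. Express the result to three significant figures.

I = πd⁴/64 = π×3.61⁴/64 = 8.337 in⁴
A = 10.24 in²;  r_min = √(I/A) = √(8.337/10.24) = 0.9025 in
L_e = K·L = 0.5 × 150 = 75.00 in
λ = L_e / r_min = 75.000 / 0.9025 = 83.1

λ ≈ 83.1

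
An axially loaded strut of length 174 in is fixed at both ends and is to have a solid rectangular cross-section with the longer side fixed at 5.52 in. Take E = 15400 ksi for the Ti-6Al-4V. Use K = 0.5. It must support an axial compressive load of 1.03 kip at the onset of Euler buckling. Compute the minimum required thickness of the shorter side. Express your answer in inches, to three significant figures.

b ≈ 0.481 in

L_e = K·L = 0.5 × 174 = 87.00 in
Required I = P_cr·L_e²/(π²E) = 1.030×10^3 × 87.00² / (π² × 1.54×10^7) = 5.129×10^-2 in⁴
Rectangle, weak axis: I_min = h·b³/12 with h = 5.52 in fixed  ⇒  b = (12I/h)^(1/3) = 0.481 in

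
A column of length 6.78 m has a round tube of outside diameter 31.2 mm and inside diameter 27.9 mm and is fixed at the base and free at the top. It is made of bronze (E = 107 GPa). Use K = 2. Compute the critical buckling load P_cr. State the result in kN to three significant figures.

P_cr ≈ 0.0963 kN

d_o = 31.2 mm, d_i = 27.9 mm
I = π(d_o⁴ − d_i⁴)/64 = π(31.2⁴ − 27.90⁴)/64 = 1.677×10^4 mm⁴
I = 1.677×10^4 mm⁴ = 1.677×10^-8 m⁴
Effective length L_e = K·L = 2 × 6.78 = 13.56 m
P_cr = π²EI / L_e² = π² × 107×10⁹ × 1.677×10^-8 / 13.56² = 96.32 N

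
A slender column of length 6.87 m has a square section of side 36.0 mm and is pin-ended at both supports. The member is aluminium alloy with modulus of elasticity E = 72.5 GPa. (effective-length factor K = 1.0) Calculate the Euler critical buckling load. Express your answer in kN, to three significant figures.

I = a⁴/12 = 36.0⁴/12 = 1.400×10^5 mm⁴
I = 1.400×10^5 mm⁴ = 1.400×10^-7 m⁴
Effective length L_e = K·L = 1 × 6.87 = 6.870 m
P_cr = π²EI / L_e² = π² × 72.5×10⁹ × 1.400×10^-7 / 6.870² = 2.122×10^3 N

P_cr ≈ 2.12 kN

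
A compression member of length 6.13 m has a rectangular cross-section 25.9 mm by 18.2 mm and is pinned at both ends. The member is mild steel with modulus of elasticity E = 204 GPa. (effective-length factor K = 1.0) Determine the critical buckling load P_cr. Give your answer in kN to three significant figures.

Buckling occurs about the weak axis: I_min = h·b³/12 with b = 18.2 mm (the shorter side).
I_min = 25.9×18.2³/12 = 1.301×10^4 mm⁴
I = 1.301×10^4 mm⁴ = 1.301×10^-8 m⁴
Effective length L_e = K·L = 1 × 6.13 = 6.130 m
P_cr = π²EI / L_e² = π² × 204×10⁹ × 1.301×10^-8 / 6.130² = 697.2 N

P_cr ≈ 0.697 kN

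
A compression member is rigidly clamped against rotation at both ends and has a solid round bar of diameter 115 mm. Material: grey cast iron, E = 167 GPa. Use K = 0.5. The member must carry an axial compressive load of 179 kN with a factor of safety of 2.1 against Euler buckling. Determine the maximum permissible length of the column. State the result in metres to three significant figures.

L_max ≈ 12.3 m

I = πd⁴/64 = π×115⁴/64 = 8.585×10^6 mm⁴
I = 8.585×10^-6 m⁴
Required critical load P_cr = n·P = 2.1 × 179 = 375.9 kN = 3.759×10^5 N
From P_cr = π²EI/(K·L)²:  L = (1/K)·√(π²EI/P_cr) = (1/0.5)·√(π²×1.67×10^11×8.585×10^-6/3.759×10^5)
L = 12.3 m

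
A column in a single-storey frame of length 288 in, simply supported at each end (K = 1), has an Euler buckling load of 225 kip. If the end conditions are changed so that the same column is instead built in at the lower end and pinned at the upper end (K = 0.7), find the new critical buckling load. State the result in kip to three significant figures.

P_cr ≈ 459 kip

P_cr ∝ 1/K², so P_cr,new = P_cr,old × (K_old/K_new)² = 225 × (1/0.7)²
= 225 × 2.041 = 459 kip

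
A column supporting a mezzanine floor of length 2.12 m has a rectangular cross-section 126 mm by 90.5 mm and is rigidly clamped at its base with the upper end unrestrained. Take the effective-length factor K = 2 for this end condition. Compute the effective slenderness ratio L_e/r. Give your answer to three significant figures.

For a rectangle r_min = b/√12 = 90.5/√12 = 26.13 mm
L_e = K·L = 2 × 2.12 m = 4.240 m = 4240.0 mm
λ = L_e / r_min = 4240.0 / 26.13 = 162

λ ≈ 162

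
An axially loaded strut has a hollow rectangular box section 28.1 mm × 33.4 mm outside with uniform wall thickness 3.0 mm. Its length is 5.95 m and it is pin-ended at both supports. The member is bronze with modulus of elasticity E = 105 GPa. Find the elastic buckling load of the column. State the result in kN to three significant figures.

P_cr ≈ 1.09 kN

Inner dimensions: h_i = 33.4 − 2×3.0 = 27.40 mm, b_i = 28.1 − 2×3.0 = 22.10 mm
Weak-axis I_min = (h_o·b_o³ − h_i·b_i³)/12 with b_o = 28.1, b_i = 22.10 mm (shorter outer/inner sides).
I_min = (33.4×28.1³ − 27.40×22.10³)/12 = 3.711×10^4 mm⁴
I = 3.711×10^4 mm⁴ = 3.711×10^-8 m⁴
Effective length L_e = K·L = 1 × 5.95 = 5.950 m
P_cr = π²EI / L_e² = π² × 105×10⁹ × 3.711×10^-8 / 5.950² = 1.086×10^3 N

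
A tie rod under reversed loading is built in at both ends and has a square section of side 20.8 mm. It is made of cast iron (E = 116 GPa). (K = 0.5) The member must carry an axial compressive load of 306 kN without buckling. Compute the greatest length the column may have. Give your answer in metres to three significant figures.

L_max ≈ 0.483 m

I = a⁴/12 = 20.8⁴/12 = 1.560×10^4 mm⁴
I = 1.560×10^-8 m⁴
At the buckling limit P_cr = P = 3.060×10^5 N
From P_cr = π²EI/(K·L)²:  L = (1/K)·√(π²EI/P_cr) = (1/0.5)·√(π²×1.16×10^11×1.560×10^-8/3.060×10^5)
L = 0.483 m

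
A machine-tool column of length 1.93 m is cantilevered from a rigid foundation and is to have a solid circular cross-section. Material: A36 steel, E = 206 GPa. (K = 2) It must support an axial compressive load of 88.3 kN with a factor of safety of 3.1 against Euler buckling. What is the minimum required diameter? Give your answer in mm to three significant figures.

Required P_cr = n·P = 3.1 × 88.3 = 273.7 kN
L_e = K·L = 2 × 1.93 = 3.860 m
Required I = P_cr·L_e²/(π²E) = 2.737×10^5 × 3.860² / (π² × 2.06×10^11) = 2.006×10^-6 m⁴
I_req = 2.006×10^6 mm⁴
Solid circle: I = πd⁴/64  ⇒  d = (64I/π)^(1/4) = (64×2.006×10^6/π)^(1/4) = 80.0 mm

d ≈ 80.0 mm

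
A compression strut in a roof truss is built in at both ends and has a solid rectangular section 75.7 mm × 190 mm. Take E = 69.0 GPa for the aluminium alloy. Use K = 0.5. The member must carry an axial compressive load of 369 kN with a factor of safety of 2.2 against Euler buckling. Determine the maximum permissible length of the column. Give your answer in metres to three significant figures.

Buckling occurs about the weak axis: I_min = h·b³/12 with b = 75.7 mm (the shorter side).
I_min = 190×75.7³/12 = 6.868×10^6 mm⁴
I = 6.868×10^-6 m⁴
Required critical load P_cr = n·P = 2.2 × 369 = 811.8 kN = 8.118×10^5 N
From P_cr = π²EI/(K·L)²:  L = (1/K)·√(π²EI/P_cr) = (1/0.5)·√(π²×6.90×10^10×6.868×10^-6/8.118×10^5)
L = 4.80 m

L_max ≈ 4.80 m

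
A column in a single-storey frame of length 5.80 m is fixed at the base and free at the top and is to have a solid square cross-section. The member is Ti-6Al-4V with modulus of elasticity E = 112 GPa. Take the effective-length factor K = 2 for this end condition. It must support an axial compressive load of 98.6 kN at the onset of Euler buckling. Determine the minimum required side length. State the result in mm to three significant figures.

a ≈ 110 mm

L_e = K·L = 2 × 5.80 = 11.60 m
Required I = P_cr·L_e²/(π²E) = 9.860×10^4 × 11.60² / (π² × 1.12×10^11) = 1.200×10^-5 m⁴
I_req = 1.200×10^7 mm⁴
Solid square: I = a⁴/12  ⇒  a = (12I)^(1/4) = (12×1.200×10^7)^(1/4) = 110 mm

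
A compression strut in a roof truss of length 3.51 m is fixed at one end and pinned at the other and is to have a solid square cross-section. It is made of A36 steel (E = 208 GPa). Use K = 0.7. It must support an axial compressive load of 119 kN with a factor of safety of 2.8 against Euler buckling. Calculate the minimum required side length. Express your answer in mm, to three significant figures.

Required P_cr = n·P = 2.8 × 119 = 333.2 kN
L_e = K·L = 0.7 × 3.51 = 2.457 m
Required I = P_cr·L_e²/(π²E) = 3.332×10^5 × 2.457² / (π² × 2.08×10^11) = 9.798×10^-7 m⁴
I_req = 9.798×10^5 mm⁴
Solid square: I = a⁴/12  ⇒  a = (12I)^(1/4) = (12×9.798×10^5)^(1/4) = 58.6 mm

a ≈ 58.6 mm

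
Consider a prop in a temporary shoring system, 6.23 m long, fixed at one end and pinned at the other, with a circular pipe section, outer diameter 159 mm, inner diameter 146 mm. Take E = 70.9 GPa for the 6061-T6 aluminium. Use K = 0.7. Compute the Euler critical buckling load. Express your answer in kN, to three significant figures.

d_o = 159 mm, d_i = 146 mm
I = π(d_o⁴ − d_i⁴)/64 = π(159⁴ − 146.0⁴)/64 = 9.069×10^6 mm⁴
I = 9.069×10^6 mm⁴ = 9.069×10^-6 m⁴
Effective length L_e = K·L = 0.7 × 6.23 = 4.361 m
P_cr = π²EI / L_e² = π² × 70.9×10⁹ × 9.069×10^-6 / 4.361² = 3.337×10^5 N

P_cr ≈ 334 kN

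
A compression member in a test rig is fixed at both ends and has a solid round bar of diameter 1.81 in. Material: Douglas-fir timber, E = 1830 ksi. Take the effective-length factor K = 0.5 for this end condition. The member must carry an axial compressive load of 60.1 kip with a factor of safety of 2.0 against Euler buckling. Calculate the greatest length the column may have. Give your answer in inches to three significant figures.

I = πd⁴/64 = π×1.81⁴/64 = 0.5268 in⁴
Required critical load P_cr = n·P = 2.0 × 60.1 = 120.2 kip = 1.202×10^5 lb
From P_cr = π²EI/(K·L)²:  L = (1/K)·√(π²EI/P_cr) = (1/0.5)·√(π²×1.83×10^6×0.5268/1.202×10^5)
L = 17.8 in

L_max ≈ 17.8 in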